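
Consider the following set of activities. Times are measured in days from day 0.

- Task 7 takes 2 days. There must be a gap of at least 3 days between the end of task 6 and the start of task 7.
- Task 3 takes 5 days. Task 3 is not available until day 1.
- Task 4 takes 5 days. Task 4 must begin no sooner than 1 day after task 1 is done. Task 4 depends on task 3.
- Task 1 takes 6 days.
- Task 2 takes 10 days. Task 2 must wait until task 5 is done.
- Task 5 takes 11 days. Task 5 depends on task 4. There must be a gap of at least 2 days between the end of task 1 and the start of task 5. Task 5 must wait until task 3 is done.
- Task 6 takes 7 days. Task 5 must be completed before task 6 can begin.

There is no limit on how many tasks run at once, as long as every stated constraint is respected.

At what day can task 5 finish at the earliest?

23

After its own release at day 1, task 3 can start at day 1 and finishes at day 6.
Nothing blocks task 1, so it runs from day 0 to day 6.
Task 4 needs all of task 1 (finishes day 6, plus 1-day gap → day 7); task 3 (finishes day 6). That puts its earliest start at day 7; it finishes at 7 + 5 = day 12.
Task 5 has to wait for task 4 (finishes day 12); task 1 (finishes day 6, plus 2-day gap → day 8); task 3 (finishes day 6). The latest of these is day 12, so task 5 runs day 12 to 12 + 11 = day 23.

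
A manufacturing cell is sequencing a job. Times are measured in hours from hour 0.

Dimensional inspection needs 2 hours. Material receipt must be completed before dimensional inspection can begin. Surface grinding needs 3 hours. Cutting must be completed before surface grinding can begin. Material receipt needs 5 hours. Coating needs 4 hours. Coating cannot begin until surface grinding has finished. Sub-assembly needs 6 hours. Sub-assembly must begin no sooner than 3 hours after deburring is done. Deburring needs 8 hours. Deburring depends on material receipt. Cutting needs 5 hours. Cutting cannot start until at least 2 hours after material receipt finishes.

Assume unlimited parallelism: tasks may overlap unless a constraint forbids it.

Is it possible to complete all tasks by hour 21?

No

Material receipt has no prerequisites, so it starts at hour 0 and finishes at hour 5.
After material receipt (finishes hour 5), dimensional inspection can start at hour 5 and finishes at hour 7.
Deburring cannot begin until material receipt (finishes hour 5). It runs from hour 5 to 5 + 8 = hour 13.
Sub-assembly cannot begin until deburring (finishes hour 13, plus 3-hour gap → hour 16). It runs from hour 16 to 16 + 6 = hour 22.
Cutting waits on material receipt (finishes hour 5, plus 2-hour gap → hour 7), so it starts at hour 7 and finishes at 7 + 5 = hour 12.
Surface grinding cannot begin until cutting (finishes hour 12). It runs from hour 12 to 12 + 3 = hour 15.
Coating waits on surface grinding (finishes hour 15), so it starts at hour 15 and finishes at 15 + 4 = hour 19.
The earliest everything can be done is hour 22, which is after the deadline of 21, so it is not possible.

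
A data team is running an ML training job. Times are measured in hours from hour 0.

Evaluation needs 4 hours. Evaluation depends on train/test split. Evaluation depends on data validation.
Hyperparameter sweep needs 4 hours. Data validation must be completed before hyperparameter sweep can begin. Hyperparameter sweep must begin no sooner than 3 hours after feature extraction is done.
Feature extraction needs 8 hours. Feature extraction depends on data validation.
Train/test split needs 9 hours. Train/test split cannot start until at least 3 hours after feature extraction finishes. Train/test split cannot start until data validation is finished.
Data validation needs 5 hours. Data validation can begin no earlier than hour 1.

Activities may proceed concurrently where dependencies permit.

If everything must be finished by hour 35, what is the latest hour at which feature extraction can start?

11

To finish by hour 35, evaluation (duration 4) must start no later than hour 31.
Train/test split feeds into evaluation (must start by hour 31); so train/test split must finish by hour 31 and therefore start by hour 22.
To finish by hour 35, hyperparameter sweep (duration 4) must start no later than hour 31.
For feature extraction: train/test split (must start by hour 22, minus 3-hour gap → hour 19); hyperparameter sweep (must start by hour 31, minus 3-hour gap → hour 28). The most restrictive is hour 19; with an 8-hour duration, feature extraction must start by hour 11.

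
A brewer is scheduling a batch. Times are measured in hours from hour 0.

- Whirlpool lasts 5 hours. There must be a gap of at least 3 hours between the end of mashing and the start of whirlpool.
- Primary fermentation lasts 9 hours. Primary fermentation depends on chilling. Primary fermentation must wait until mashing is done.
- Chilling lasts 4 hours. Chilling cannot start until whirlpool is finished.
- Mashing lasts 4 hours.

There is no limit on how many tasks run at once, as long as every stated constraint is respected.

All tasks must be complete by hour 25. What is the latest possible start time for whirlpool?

7

Primary fermentation must finish by hour 25; it takes 9 hours, so it must start by 25 − 9 = hour 16.
Chilling must finish before primary fermentation (must start by hour 16). With a 4-hour duration, chilling must start by 16 − 4 = hour 12.
Whirlpool must finish before chilling (must start by hour 12). With a 5-hour duration, whirlpool must start by 12 − 5 = hour 7.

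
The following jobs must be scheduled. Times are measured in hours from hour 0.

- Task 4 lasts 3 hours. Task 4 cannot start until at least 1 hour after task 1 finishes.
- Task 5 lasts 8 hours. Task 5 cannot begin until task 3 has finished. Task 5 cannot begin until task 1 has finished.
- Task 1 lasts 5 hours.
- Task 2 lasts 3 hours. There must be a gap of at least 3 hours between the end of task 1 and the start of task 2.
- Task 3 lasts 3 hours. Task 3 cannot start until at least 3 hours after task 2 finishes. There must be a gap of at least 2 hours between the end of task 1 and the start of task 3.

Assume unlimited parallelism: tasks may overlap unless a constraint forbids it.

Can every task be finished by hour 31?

Yes

Nothing blocks task 1, so it runs from hour 0 to hour 5.
Task 4 cannot begin until task 1 (finishes hour 5, plus 1-hour gap → hour 6). It runs from hour 6 to 6 + 3 = hour 9.
After task 1 (finishes hour 5, plus 3-hour gap → hour 8), task 2 can start at hour 8 and finishes at hour 11.
Task 3 has to wait for task 2 (finishes hour 11, plus 3-hour gap → hour 14); task 1 (finishes hour 5, plus 2-hour gap → hour 7). The latest of these is hour 14, so task 3 runs hour 14 to 14 + 3 = hour 17.
For task 5: task 3 (finishes hour 17); task 1 (finishes hour 5). Taking the maximum gives a start of hour 17, and it finishes at 17 + 8 = hour 25.
Every task is finished by hour 25, which is no later than the deadline of 31, so the schedule is feasible.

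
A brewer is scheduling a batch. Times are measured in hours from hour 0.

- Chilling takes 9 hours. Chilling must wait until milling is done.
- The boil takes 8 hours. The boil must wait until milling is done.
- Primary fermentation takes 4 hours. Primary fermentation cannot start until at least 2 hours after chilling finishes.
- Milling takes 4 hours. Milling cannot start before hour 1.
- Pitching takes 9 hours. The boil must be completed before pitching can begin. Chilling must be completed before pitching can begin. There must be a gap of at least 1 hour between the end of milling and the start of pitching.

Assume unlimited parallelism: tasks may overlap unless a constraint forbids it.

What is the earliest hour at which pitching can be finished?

23

Milling cannot begin until its own release at hour 1. It runs from hour 1 to 1 + 4 = hour 5.
After milling (finishes hour 5), chilling can start at hour 5 and finishes at hour 14.
The boil waits on milling (finishes hour 5), so it starts at hour 5 and finishes at 5 + 8 = hour 13.
Pitching cannot start until the boil (finishes hour 13); chilling (finishes hour 14); milling (finishes hour 5, plus 1-hour gap → hour 6). The controlling bound is hour 14, so pitching finishes at 14 + 9 = hour 23.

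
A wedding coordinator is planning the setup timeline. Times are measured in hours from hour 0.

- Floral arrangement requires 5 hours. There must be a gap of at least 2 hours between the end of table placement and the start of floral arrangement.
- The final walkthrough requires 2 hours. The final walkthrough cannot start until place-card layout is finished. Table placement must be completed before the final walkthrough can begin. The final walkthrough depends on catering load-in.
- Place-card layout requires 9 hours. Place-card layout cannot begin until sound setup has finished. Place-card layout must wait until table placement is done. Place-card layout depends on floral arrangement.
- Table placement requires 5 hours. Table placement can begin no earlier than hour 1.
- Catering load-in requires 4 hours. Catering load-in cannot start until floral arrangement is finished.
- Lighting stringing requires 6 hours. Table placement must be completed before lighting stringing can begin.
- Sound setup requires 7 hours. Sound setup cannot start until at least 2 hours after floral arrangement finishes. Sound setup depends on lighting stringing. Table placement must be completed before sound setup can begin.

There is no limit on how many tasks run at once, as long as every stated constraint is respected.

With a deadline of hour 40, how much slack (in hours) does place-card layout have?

After its own release at hour 1, table placement can start at hour 1 and finishes at hour 6.
Lighting stringing waits on table placement (finishes hour 6), so it starts at hour 6 and finishes at 6 + 6 = hour 12.
Floral arrangement waits on table placement (finishes hour 6, plus 2-hour gap → hour 8), so it starts at hour 8 and finishes at 8 + 5 = hour 13.
For sound setup: floral arrangement (finishes hour 13, plus 2-hour gap → hour 15); lighting stringing (finishes hour 12); table placement (finishes hour 6). Taking the maximum gives a start of hour 15, and it finishes at 15 + 7 = hour 22.
For place-card layout: sound setup (finishes hour 22); table placement (finishes hour 6); floral arrangement (finishes hour 13). Taking the maximum gives a start of hour 22, and it finishes at 22 + 9 = hour 31.

Working backward from the deadline:
The final walkthrough has no dependents, so it just needs to finish by hour 40. Starting by 40 − 2 = hour 38 achieves that.
Since the final walkthrough (must start by hour 38) depends on it, place-card layout must finish by hour 38. Backing off its 9-hour duration gives a latest start of hour 29.
So place-card layout can start as early as hour 22 and as late as hour 29, giving 29 − 22 = 7 hours of slack.

7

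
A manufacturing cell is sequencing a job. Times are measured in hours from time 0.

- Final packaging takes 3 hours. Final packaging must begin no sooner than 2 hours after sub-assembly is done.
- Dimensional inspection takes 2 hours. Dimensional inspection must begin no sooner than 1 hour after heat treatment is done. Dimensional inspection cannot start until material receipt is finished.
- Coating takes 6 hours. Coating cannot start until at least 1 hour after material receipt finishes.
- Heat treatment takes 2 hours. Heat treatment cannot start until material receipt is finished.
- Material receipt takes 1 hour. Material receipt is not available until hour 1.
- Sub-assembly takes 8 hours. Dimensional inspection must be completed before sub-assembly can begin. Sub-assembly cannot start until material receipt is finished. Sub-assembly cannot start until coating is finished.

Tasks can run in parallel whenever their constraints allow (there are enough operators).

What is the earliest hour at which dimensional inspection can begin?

Material receipt waits on its own release at hour 1, so it starts at hour 1 and finishes at 1 + 1 = hour 2.
After material receipt (finishes hour 2), heat treatment can start at hour 2 and finishes at hour 4.
Dimensional inspection waits on heat treatment (finishes hour 4, plus 1-hour gap → hour 5); material receipt (finishes hour 2). The latest of these is hour 5, which is the earliest dimensional inspection can start.

5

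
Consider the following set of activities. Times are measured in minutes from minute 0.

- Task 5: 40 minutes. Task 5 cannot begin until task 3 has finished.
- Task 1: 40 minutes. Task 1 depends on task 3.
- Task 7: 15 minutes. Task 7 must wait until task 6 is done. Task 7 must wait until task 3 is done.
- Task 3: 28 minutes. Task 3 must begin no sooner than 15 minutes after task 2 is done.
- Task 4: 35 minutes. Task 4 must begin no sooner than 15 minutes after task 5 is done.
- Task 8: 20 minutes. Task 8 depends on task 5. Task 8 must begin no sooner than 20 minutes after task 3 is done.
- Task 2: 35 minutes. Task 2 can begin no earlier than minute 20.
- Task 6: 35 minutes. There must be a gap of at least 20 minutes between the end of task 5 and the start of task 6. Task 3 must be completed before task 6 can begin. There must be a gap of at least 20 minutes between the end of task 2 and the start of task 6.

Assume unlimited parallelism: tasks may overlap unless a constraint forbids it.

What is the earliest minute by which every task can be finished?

Task 2 cannot begin until its own release at minute 20. It runs from minute 20 to 20 + 35 = minute 55.
Task 3 cannot begin until task 2 (finishes minute 55, plus 15-minute gap → minute 70). It runs from minute 70 to 70 + 28 = minute 98.
After task 3 (finishes minute 98), task 5 can start at minute 98 and finishes at minute 138.
Task 8 has to wait for task 5 (finishes minute 138); task 3 (finishes minute 98, plus 20-minute gap → minute 118). The latest of these is minute 138, so task 8 runs minute 138 to 138 + 20 = minute 158.
Task 6 cannot start until task 5 (finishes minute 138, plus 20-minute gap → minute 158); task 3 (finishes minute 98); task 2 (finishes minute 55, plus 20-minute gap → minute 75). The controlling bound is minute 158, so task 6 finishes at 158 + 35 = minute 193.
Task 7 has to wait for task 6 (finishes minute 193); task 3 (finishes minute 98). The latest of these is minute 193, so task 7 runs minute 193 to 193 + 15 = minute 208.
After task 5 (finishes minute 138, plus 15-minute gap → minute 153), task 4 can start at minute 153 and finishes at minute 188.
Task 1 waits on task 3 (finishes minute 98), so it starts at minute 98 and finishes at 98 + 40 = minute 138.
All tasks are finished once the last one completes. Finish times: Task 1 at 138, Task 2 at 55, Task 3 at 98, Task 4 at 188, Task 5 at 138, Task 6 at 193, Task 7 at 208, Task 8 at 158. The latest is minute 208.

208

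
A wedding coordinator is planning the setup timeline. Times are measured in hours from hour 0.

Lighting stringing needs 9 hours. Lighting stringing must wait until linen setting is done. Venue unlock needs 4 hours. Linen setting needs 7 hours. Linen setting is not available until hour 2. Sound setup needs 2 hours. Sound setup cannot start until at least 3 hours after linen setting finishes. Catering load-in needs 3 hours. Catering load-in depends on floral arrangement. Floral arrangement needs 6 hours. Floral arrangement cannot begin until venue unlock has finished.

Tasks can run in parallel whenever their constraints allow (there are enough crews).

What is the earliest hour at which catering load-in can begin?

Venue unlock can start immediately at hour 0; it finishes at hour 4.
Floral arrangement waits on venue unlock (finishes hour 4), so it starts at hour 4 and finishes at 4 + 6 = hour 10.
Catering load-in waits on floral arrangement (finishes hour 10), so the earliest it can start is hour 10.

10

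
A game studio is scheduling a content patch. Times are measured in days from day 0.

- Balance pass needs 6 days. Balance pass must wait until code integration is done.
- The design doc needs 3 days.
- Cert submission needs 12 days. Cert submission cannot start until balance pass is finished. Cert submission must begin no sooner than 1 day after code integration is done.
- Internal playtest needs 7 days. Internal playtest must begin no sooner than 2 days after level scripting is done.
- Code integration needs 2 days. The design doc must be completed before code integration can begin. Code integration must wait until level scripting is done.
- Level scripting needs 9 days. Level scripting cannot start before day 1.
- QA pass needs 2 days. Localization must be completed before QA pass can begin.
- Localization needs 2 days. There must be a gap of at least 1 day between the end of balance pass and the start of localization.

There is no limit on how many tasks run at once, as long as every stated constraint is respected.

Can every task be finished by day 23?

No

Level scripting waits on its own release at day 1, so it starts at day 1 and finishes at 1 + 9 = day 10.
Internal playtest cannot begin until level scripting (finishes day 10, plus 2-day gap → day 12). It runs from day 12 to 12 + 7 = day 19.
The design doc has no prerequisites, so it starts at day 0 and finishes at day 3.
For code integration: the design doc (finishes day 3); level scripting (finishes day 10). Taking the maximum gives a start of day 10, and it finishes at 10 + 2 = day 12.
Balance pass cannot begin until code integration (finishes day 12). It runs from day 12 to 12 + 6 = day 18.
Cert submission cannot start until balance pass (finishes day 18); code integration (finishes day 12, plus 1-day gap → day 13). The controlling bound is day 18, so cert submission finishes at 18 + 12 = day 30.
Localization cannot begin until balance pass (finishes day 18, plus 1-day gap → day 19). It runs from day 19 to 19 + 2 = day 21.
After localization (finishes day 21), QA pass can start at day 21 and finishes at day 23.
The earliest everything can be done is day 30, which is after the deadline of 23, so it is not possible.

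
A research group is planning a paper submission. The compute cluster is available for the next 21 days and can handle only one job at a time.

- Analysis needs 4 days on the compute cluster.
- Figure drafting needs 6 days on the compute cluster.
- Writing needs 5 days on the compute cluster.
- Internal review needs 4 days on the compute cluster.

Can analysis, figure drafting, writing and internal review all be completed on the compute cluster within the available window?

Yes

Running back to back, the jobs need 4 + 6 + 5 + 4 = 19 days on the compute cluster.
Since 19 ≤ 21, they fit within the window.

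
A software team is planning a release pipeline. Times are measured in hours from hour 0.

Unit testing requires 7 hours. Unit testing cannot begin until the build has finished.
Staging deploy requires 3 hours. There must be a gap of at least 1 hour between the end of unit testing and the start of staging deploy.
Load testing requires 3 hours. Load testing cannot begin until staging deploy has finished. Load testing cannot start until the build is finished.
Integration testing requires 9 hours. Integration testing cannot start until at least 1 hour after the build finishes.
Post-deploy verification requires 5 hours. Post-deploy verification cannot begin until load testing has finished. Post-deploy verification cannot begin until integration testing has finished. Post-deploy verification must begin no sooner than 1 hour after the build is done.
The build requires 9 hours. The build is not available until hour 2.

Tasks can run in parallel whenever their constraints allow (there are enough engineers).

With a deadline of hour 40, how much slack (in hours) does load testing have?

After its own release at hour 2, the build can start at hour 2 and finishes at hour 11.
After the build (finishes hour 11), unit testing can start at hour 11 and finishes at hour 18.
Staging deploy waits on unit testing (finishes hour 18, plus 1-hour gap → hour 19), so it starts at hour 19 and finishes at 19 + 3 = hour 22.
Load testing has to wait for staging deploy (finishes hour 22); the build (finishes hour 11). The latest of these is hour 22, so load testing runs hour 22 to 22 + 3 = hour 25.

Working backward from the deadline:
Nothing follows post-deploy verification; the deadline of hour 40 is its only limit. It must start by 40 − 5 = hour 35.
Load testing feeds into post-deploy verification (must start by hour 35); so load testing must finish by hour 35 and therefore start by hour 32.
So load testing can start as early as hour 22 and as late as hour 32, giving 32 − 22 = 10 hours of slack.

10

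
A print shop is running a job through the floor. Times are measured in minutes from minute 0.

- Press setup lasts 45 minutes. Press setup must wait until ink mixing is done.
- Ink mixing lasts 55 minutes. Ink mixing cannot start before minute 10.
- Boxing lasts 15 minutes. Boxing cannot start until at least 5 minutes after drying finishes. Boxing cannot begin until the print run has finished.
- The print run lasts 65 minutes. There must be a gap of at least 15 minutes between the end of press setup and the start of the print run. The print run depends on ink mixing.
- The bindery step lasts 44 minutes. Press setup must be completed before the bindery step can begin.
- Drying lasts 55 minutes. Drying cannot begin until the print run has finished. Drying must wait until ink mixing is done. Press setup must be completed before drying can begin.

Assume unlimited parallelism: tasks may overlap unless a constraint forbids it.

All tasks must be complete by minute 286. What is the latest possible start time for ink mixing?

31

Nothing follows boxing; the deadline of minute 286 is its only limit. It must start by 286 − 15 = minute 271.
Drying has to be done before boxing (must start by minute 271, minus 5-minute gap → minute 266). That means finishing by minute 266, i.e. starting by 266 − 55 = minute 211.
For the print run: drying (must start by minute 211); boxing (must start by minute 271). The most restrictive is minute 211; with a 65-minute duration, the print run must start by minute 146.
The bindery step must finish by minute 286; it takes 44 minutes, so it must start by 286 − 44 = minute 242.
Press setup must finish in time for the print run (must start by minute 146, minus 15-minute gap → minute 131); drying (must start by minute 211); the bindery step (must start by minute 242). The tightest is minute 131, so press setup must start by 131 − 45 = minute 86.
Ink mixing must finish in time for press setup (must start by minute 86); the print run (must start by minute 146); drying (must start by minute 211). The tightest is minute 86, so ink mixing must start by 86 − 55 = minute 31.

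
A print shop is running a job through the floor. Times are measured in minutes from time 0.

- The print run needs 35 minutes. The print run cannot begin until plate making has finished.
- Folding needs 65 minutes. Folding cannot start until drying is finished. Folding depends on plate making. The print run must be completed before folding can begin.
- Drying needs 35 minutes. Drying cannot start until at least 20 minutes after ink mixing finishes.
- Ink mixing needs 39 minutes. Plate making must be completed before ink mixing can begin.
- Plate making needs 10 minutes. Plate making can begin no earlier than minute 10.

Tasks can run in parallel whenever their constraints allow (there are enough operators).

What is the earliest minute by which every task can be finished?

Plate making cannot begin until its own release at minute 10. It runs from minute 10 to 10 + 10 = minute 20.
After plate making (finishes minute 20), the print run can start at minute 20 and finishes at minute 55.
Ink mixing waits on plate making (finishes minute 20), so it starts at minute 20 and finishes at 20 + 39 = minute 59.
After ink mixing (finishes minute 59, plus 20-minute gap → minute 79), drying can start at minute 79 and finishes at minute 114.
Folding needs all of drying (finishes minute 114); plate making (finishes minute 20); the print run (finishes minute 55). That puts its earliest start at minute 114; it finishes at 114 + 65 = minute 179.
All tasks are finished once the last one completes. Finish times: Plate making at 20, Ink mixing at 59, The print run at 55, Drying at 114, Folding at 179. The latest is minute 179.

179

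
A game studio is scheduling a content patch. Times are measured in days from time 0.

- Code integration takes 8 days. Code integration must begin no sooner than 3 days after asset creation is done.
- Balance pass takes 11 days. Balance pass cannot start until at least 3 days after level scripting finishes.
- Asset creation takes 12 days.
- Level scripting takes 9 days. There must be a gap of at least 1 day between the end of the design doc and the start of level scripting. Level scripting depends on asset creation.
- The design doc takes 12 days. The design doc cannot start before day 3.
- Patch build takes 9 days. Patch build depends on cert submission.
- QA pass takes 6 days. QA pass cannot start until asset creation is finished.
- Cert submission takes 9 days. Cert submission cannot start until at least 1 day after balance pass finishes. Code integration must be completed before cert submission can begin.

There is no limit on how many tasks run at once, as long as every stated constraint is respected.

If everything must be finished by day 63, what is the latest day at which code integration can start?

Patch build has no dependents, so it just needs to finish by day 63. Starting by 63 − 9 = day 54 achieves that.
Cert submission must finish before patch build (must start by day 54). With a 9-day duration, cert submission must start by 54 − 9 = day 45.
Code integration feeds into cert submission (must start by day 45); so code integration must finish by day 45 and therefore start by day 37.

37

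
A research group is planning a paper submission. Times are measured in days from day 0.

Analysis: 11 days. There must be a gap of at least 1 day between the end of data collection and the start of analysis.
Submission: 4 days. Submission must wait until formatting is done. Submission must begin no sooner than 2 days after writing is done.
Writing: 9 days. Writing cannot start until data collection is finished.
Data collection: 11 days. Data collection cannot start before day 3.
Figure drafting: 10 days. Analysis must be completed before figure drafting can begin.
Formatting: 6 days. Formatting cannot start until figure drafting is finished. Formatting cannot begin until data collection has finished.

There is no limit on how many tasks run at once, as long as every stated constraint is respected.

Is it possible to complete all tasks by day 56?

Yes

Data collection waits on its own release at day 3, so it starts at day 3 and finishes at 3 + 11 = day 14.
Writing cannot begin until data collection (finishes day 14). It runs from day 14 to 14 + 9 = day 23.
After data collection (finishes day 14, plus 1-day gap → day 15), analysis can start at day 15 and finishes at day 26.
After analysis (finishes day 26), figure drafting can start at day 26 and finishes at day 36.
Formatting has to wait for figure drafting (finishes day 36); data collection (finishes day 14). The latest of these is day 36, so formatting runs day 36 to 36 + 6 = day 42.
Submission cannot start until formatting (finishes day 42); writing (finishes day 23, plus 2-day gap → day 25). The controlling bound is day 42, so submission finishes at 42 + 4 = day 46.
Every task is finished by day 46, which is no later than the deadline of 56, so the schedule is feasible.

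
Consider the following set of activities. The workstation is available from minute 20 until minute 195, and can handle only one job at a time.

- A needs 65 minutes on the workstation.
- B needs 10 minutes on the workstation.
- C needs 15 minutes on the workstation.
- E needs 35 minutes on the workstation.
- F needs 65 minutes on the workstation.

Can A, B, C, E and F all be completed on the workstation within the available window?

The workstation window is 195 − 20 = 175 minutes.
Running back to back, the jobs need 65 + 10 + 15 + 35 + 65 = 190 minutes on the workstation.
Since 190 > 175, they cannot all fit.

No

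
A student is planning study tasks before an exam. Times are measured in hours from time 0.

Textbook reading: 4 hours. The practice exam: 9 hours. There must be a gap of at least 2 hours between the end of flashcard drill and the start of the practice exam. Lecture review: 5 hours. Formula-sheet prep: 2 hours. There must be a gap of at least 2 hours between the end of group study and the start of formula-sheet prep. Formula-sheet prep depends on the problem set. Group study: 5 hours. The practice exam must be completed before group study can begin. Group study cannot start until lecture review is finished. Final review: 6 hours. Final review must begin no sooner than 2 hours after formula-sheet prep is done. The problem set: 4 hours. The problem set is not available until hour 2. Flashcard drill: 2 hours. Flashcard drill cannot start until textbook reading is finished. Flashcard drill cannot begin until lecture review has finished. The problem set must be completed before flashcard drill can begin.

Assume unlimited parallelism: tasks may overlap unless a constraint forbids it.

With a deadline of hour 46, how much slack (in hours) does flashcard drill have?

10

After its own release at hour 2, the problem set can start at hour 2 and finishes at hour 6.
Lecture review has no prerequisites, so it starts at hour 0 and finishes at hour 5.
Textbook reading can start immediately at hour 0; it finishes at hour 4.
For flashcard drill: textbook reading (finishes hour 4); lecture review (finishes hour 5); the problem set (finishes hour 6). Taking the maximum gives a start of hour 6, and it finishes at 6 + 2 = hour 8.

Working backward from the deadline:
Final review has no dependents, so it just needs to finish by hour 46. Starting by 46 − 6 = hour 40 achieves that.
Formula-sheet prep must finish before final review (must start by hour 40, minus 2-hour gap → hour 38). With a 2-hour duration, formula-sheet prep must start by 38 − 2 = hour 36.
Since formula-sheet prep (must start by hour 36, minus 2-hour gap → hour 34) depends on it, group study must finish by hour 34. Backing off its 5-hour duration gives a latest start of hour 29.
Since group study (must start by hour 29) depends on it, the practice exam must finish by hour 29. Backing off its 9-hour duration gives a latest start of hour 20.
Flashcard drill must finish before the practice exam (must start by hour 20, minus 2-hour gap → hour 18). With a 2-hour duration, flashcard drill must start by 18 − 2 = hour 16.
So flashcard drill can start as early as hour 6 and as late as hour 16, giving 16 − 6 = 10 hours of slack.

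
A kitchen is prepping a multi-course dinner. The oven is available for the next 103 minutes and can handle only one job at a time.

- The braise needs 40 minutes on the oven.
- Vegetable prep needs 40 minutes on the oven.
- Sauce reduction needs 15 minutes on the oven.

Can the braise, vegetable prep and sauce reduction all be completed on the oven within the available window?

Running back to back, the jobs need 40 + 40 + 15 = 95 minutes on the oven.
Since 95 ≤ 103, they fit within the window.

Yes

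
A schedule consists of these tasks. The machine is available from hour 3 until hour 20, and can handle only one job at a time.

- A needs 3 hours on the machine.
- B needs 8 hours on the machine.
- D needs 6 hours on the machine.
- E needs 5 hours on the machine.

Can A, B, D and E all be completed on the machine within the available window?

No

The machine window is 20 − 3 = 17 hours.
Running back to back, the jobs need 3 + 8 + 6 + 5 = 22 hours on the machine.
Since 22 > 17, they cannot all fit.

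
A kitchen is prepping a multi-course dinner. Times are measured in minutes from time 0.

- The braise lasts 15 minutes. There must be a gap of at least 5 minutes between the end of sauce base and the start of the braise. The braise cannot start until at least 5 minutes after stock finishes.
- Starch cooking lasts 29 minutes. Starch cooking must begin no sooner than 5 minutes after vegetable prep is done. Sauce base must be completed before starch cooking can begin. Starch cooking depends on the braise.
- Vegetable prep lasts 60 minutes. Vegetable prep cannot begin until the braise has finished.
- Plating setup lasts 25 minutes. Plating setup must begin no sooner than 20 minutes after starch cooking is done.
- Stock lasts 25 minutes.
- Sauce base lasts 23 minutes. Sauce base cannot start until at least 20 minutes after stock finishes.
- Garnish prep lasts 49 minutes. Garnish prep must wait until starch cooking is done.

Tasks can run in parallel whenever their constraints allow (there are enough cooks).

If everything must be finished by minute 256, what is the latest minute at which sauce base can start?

Plating setup has no dependents, so it just needs to finish by minute 256. Starting by 256 − 25 = minute 231 achieves that.
Garnish prep has no dependents, so it just needs to finish by minute 256. Starting by 256 − 49 = minute 207 achieves that.
Starch cooking has several dependents: plating setup (must start by minute 231, minus 20-minute gap → minute 211); garnish prep (must start by minute 207). The earliest of those limits is minute 207, so starch cooking must start by 207 − 29 = minute 178.
Vegetable prep must finish before starch cooking (must start by minute 178, minus 5-minute gap → minute 173). With a 60-minute duration, vegetable prep must start by 173 − 60 = minute 113.
The braise must finish in time for vegetable prep (must start by minute 113); starch cooking (must start by minute 178). The tightest is minute 113, so the braise must start by 113 − 15 = minute 98.
Sauce base has several dependents: the braise (must start by minute 98, minus 5-minute gap → minute 93); starch cooking (must start by minute 178). The earliest of those limits is minute 93, so sauce base must start by 93 − 23 = minute 70.

70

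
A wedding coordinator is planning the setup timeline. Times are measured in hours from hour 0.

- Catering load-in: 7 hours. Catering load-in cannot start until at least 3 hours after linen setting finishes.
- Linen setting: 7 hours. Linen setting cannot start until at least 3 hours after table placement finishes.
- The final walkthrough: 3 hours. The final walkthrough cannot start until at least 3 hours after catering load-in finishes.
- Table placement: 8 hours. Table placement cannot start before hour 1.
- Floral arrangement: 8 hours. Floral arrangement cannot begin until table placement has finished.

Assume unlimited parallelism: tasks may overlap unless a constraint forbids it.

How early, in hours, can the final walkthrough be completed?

35

Table placement waits on its own release at hour 1, so it starts at hour 1 and finishes at 1 + 8 = hour 9.
After table placement (finishes hour 9, plus 3-hour gap → hour 12), linen setting can start at hour 12 and finishes at hour 19.
Catering load-in cannot begin until linen setting (finishes hour 19, plus 3-hour gap → hour 22). It runs from hour 22 to 22 + 7 = hour 29.
The final walkthrough cannot begin until catering load-in (finishes hour 29, plus 3-hour gap → hour 32). It runs from hour 32 to 32 + 3 = hour 35.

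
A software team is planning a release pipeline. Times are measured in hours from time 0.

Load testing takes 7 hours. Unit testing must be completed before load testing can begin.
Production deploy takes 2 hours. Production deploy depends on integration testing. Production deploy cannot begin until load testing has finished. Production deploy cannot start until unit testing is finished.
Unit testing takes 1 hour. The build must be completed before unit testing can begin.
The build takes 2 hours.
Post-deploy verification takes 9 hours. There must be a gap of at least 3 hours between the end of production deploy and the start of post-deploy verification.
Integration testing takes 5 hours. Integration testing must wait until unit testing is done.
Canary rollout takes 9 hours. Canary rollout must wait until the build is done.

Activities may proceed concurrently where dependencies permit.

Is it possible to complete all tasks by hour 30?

Yes

The build can start immediately at hour 0; it finishes at hour 2.
Canary rollout waits on the build (finishes hour 2), so it starts at hour 2 and finishes at 2 + 9 = hour 11.
Unit testing cannot begin until the build (finishes hour 2). It runs from hour 2 to 2 + 1 = hour 3.
Load testing waits on unit testing (finishes hour 3), so it starts at hour 3 and finishes at 3 + 7 = hour 10.
Integration testing cannot begin until unit testing (finishes hour 3). It runs from hour 3 to 3 + 5 = hour 8.
For production deploy: integration testing (finishes hour 8); load testing (finishes hour 10); unit testing (finishes hour 3). Taking the maximum gives a start of hour 10, and it finishes at 10 + 2 = hour 12.
Post-deploy verification waits on production deploy (finishes hour 12, plus 3-hour gap → hour 15), so it starts at hour 15 and finishes at 15 + 9 = hour 24.
Every task is finished by hour 24, which is no later than the deadline of 30, so the schedule is feasible.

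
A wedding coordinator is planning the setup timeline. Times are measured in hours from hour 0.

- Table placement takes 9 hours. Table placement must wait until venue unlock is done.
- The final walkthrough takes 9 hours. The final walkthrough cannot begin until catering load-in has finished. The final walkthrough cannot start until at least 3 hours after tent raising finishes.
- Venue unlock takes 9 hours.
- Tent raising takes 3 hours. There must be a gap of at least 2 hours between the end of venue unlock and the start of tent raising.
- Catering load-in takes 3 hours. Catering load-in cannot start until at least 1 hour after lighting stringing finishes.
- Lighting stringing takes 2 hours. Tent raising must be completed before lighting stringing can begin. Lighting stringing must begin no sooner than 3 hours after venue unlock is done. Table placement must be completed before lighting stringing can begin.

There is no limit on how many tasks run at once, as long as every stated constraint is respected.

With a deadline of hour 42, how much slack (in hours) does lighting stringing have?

Venue unlock can start immediately at hour 0; it finishes at hour 9.
Table placement cannot begin until venue unlock (finishes hour 9). It runs from hour 9 to 9 + 9 = hour 18.
Tent raising cannot begin until venue unlock (finishes hour 9, plus 2-hour gap → hour 11). It runs from hour 11 to 11 + 3 = hour 14.
Lighting stringing cannot start until tent raising (finishes hour 14); venue unlock (finishes hour 9, plus 3-hour gap → hour 12); table placement (finishes hour 18). The controlling bound is hour 18, so lighting stringing finishes at 18 + 2 = hour 20.

Working backward from the deadline:
Nothing follows the final walkthrough; the deadline of hour 42 is its only limit. It must start by 42 − 9 = hour 33.
Catering load-in must finish before the final walkthrough (must start by hour 33). With a 3-hour duration, catering load-in must start by 33 − 3 = hour 30.
Lighting stringing feeds into catering load-in (must start by hour 30, minus 1-hour gap → hour 29); so lighting stringing must finish by hour 29 and therefore start by hour 27.
So lighting stringing can start as early as hour 18 and as late as hour 27, giving 27 − 18 = 9 hours of slack.

9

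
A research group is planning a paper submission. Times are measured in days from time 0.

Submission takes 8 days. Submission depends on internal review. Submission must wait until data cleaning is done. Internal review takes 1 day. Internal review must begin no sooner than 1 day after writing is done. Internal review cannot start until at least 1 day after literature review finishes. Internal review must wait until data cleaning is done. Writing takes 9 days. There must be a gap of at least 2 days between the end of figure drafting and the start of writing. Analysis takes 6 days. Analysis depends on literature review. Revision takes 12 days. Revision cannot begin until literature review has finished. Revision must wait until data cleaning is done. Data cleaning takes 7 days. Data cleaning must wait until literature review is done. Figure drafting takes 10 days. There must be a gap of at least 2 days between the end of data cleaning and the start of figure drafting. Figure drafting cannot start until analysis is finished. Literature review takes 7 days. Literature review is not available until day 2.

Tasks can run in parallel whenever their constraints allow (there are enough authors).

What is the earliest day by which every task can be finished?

49

Literature review waits on its own release at day 2, so it starts at day 2 and finishes at 2 + 7 = day 9.
Analysis waits on literature review (finishes day 9), so it starts at day 9 and finishes at 9 + 6 = day 15.
Data cleaning cannot begin until literature review (finishes day 9). It runs from day 9 to 9 + 7 = day 16.
Revision has to wait for literature review (finishes day 9); data cleaning (finishes day 16). The latest of these is day 16, so revision runs day 16 to 16 + 12 = day 28.
Figure drafting needs all of data cleaning (finishes day 16, plus 2-day gap → day 18); analysis (finishes day 15). That puts its earliest start at day 18; it finishes at 18 + 10 = day 28.
Writing cannot begin until figure drafting (finishes day 28, plus 2-day gap → day 30). It runs from day 30 to 30 + 9 = day 39.
Internal review needs all of writing (finishes day 39, plus 1-day gap → day 40); literature review (finishes day 9, plus 1-day gap → day 10); data cleaning (finishes day 16). That puts its earliest start at day 40; it finishes at 40 + 1 = day 41.
Submission needs all of internal review (finishes day 41); data cleaning (finishes day 16). That puts its earliest start at day 41; it finishes at 41 + 8 = day 49.
All tasks are finished once the last one completes. Finish times: Literature review at 9, Data cleaning at 16, Analysis at 15, Figure drafting at 28, Writing at 39, Internal review at 41, Revision at 28, Submission at 49. The latest is day 49.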